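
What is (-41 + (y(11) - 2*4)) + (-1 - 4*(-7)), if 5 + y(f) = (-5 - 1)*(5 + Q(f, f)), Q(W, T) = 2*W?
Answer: -189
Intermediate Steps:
y(f) = -35 - 12*f (y(f) = -5 + (-5 - 1)*(5 + 2*f) = -5 - 6*(5 + 2*f) = -5 + (-30 - 12*f) = -35 - 12*f)
(-41 + (y(11) - 2*4)) + (-1 - 4*(-7)) = (-41 + ((-35 - 12*11) - 2*4)) + (-1 - 4*(-7)) = (-41 + ((-35 - 132) - 8)) + (-1 + 28) = (-41 + (-167 - 8)) + 27 = (-41 - 175) + 27 = -216 + 27 = -189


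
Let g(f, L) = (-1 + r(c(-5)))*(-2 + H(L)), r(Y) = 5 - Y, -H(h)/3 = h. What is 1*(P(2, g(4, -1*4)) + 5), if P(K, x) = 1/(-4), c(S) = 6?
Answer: 19/4 ≈ 4.7500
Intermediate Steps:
H(h) = -3*h
g(f, L) = 4 + 6*L (g(f, L) = (-1 + (5 - 1*6))*(-2 - 3*L) = (-1 + (5 - 6))*(-2 - 3*L) = (-1 - 1)*(-2 - 3*L) = -2*(-2 - 3*L) = 4 + 6*L)
P(K, x) = -¼
1*(P(2, g(4, -1*4)) + 5) = 1*(-¼ + 5) = 1*(19/4) = 19/4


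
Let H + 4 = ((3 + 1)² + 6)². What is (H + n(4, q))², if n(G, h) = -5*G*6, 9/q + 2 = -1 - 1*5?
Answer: 129600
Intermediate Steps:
q = -9/8 (q = 9/(-2 + (-1 - 1*5)) = 9/(-2 + (-1 - 5)) = 9/(-2 - 6) = 9/(-8) = 9*(-⅛) = -9/8 ≈ -1.1250)
n(G, h) = -30*G
H = 480 (H = -4 + ((3 + 1)² + 6)² = -4 + (4² + 6)² = -4 + (16 + 6)² = -4 + 22² = -4 + 484 = 480)
(H + n(4, q))² = (480 - 30*4)² = (480 - 120)² = 360² = 129600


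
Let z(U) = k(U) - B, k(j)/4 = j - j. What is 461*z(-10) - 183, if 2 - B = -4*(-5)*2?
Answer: 17335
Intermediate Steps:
k(j) = 0 (k(j) = 4*(j - j) = 4*0 = 0)
B = -38 (B = 2 - (-4*(-5))*2 = 2 - 20*2 = 2 - 1*40 = 2 - 40 = -38)
z(U) = 38 (z(U) = 0 - 1*(-38) = 0 + 38 = 38)
461*z(-10) - 183 = 461*38 - 183 = 17518 - 183 = 17335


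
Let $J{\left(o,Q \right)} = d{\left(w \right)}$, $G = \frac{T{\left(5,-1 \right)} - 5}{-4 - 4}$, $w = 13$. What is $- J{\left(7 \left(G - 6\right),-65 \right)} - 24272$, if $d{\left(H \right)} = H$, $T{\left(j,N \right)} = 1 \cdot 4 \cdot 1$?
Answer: $-24285$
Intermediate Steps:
$T{\left(j,N \right)} = 4$ ($T{\left(j,N \right)} = 4 \cdot 1 = 4$)
$G = \frac{1}{8}$ ($G = \frac{4 - 5}{-4 - 4} = - \frac{1}{-8} = \left(-1\right) \left(- \frac{1}{8}\right) = \frac{1}{8} \approx 0.125$)
$J{\left(o,Q \right)} = 13$
$- J{\left(7 \left(G - 6\right),-65 \right)} - 24272 = \left(-1\right) 13 - 24272 = -13 - 24272 = -24285$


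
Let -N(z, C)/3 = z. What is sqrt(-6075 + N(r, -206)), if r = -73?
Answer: 4*I*sqrt(366) ≈ 76.525*I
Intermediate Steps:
N(z, C) = -3*z
sqrt(-6075 + N(r, -206)) = sqrt(-6075 - 3*(-73)) = sqrt(-6075 + 219) = sqrt(-5856) = 4*I*sqrt(366)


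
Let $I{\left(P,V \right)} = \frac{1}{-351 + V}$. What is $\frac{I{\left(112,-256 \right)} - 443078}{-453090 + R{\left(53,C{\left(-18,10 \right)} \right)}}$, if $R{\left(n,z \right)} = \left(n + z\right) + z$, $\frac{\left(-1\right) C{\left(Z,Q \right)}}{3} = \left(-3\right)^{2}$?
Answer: $\frac{268948347}{275026237} \approx 0.9779$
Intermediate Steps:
$C{\left(Z,Q \right)} = -27$ ($C{\left(Z,Q \right)} = - 3 \left(-3\right)^{2} = \left(-3\right) 9 = -27$)
$R{\left(n,z \right)} = n + 2 z$
$\frac{I{\left(112,-256 \right)} - 443078}{-453090 + R{\left(53,C{\left(-18,10 \right)} \right)}} = \frac{\frac{1}{-351 - 256} - 443078}{-453090 + \left(53 + 2 \left(-27\right)\right)} = \frac{\frac{1}{-607} - 443078}{-453090 + \left(53 - 54\right)} = \frac{- \frac{1}{607} - 443078}{-453090 - 1} = - \frac{268948347}{607 \left(-453091\right)} = \left(- \frac{268948347}{607}\right) \left(- \frac{1}{453091}\right) = \frac{268948347}{275026237}$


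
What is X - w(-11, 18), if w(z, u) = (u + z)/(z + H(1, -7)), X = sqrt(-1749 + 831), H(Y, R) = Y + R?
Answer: 7/17 + 3*I*sqrt(102) ≈ 0.41176 + 30.299*I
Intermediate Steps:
H(Y, R) = R + Y
X = 3*I*sqrt(102) (X = sqrt(-918) = 3*I*sqrt(102) ≈ 30.299*I)
w(z, u) = (u + z)/(-6 + z) (w(z, u) = (u + z)/(z + (-7 + 1)) = (u + z)/(z - 6) = (u + z)/(-6 + z))
X - w(-11, 18) = 3*I*sqrt(102) - (18 - 11)/(-6 - 11) = 3*I*sqrt(102) - 7/(-17) = 3*I*sqrt(102) - (-1)*7/17 = 3*I*sqrt(102) - 1*(-7/17) = 3*I*sqrt(102) + 7/17 = 7/17 + 3*I*sqrt(102)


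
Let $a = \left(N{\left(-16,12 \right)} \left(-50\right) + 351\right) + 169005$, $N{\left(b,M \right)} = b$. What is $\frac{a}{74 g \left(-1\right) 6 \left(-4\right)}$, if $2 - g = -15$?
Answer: $\frac{42539}{7548} \approx 5.6358$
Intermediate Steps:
$g = 17$ ($g = 2 - -15 = 2 + 15 = 17$)
$a = 170156$ ($a = \left(\left(-16\right) \left(-50\right) + 351\right) + 169005 = \left(800 + 351\right) + 169005 = 1151 + 169005 = 170156$)
$\frac{a}{74 g \left(-1\right) 6 \left(-4\right)} = \frac{170156}{74 \cdot 17 \left(-1\right) 6 \left(-4\right)} = \frac{170156}{1258 \left(\left(-6\right) \left(-4\right)\right)} = \frac{170156}{1258 \cdot 24} = \frac{170156}{30192} = 170156 \cdot \frac{1}{30192} = \frac{42539}{7548}$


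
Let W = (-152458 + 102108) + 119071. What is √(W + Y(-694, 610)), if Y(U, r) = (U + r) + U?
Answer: √67943 ≈ 260.66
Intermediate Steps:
Y(U, r) = r + 2*U
W = 68721 (W = -50350 + 119071 = 68721)
√(W + Y(-694, 610)) = √(68721 + (610 + 2*(-694))) = √(68721 + (610 - 1388)) = √(68721 - 778) = √67943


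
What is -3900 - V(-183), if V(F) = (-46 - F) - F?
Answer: -4220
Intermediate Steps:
V(F) = -46 - 2*F
-3900 - V(-183) = -3900 - (-46 - 2*(-183)) = -3900 - (-46 + 366) = -3900 - 1*320 = -3900 - 320 = -4220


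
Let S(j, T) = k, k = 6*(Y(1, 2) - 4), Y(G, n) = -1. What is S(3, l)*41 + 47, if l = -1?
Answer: -1183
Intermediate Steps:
k = -30 (k = 6*(-1 - 4) = 6*(-5) = -30)
S(j, T) = -30
S(3, l)*41 + 47 = -30*41 + 47 = -1230 + 47 = -1183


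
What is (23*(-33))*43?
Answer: -32637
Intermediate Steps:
(23*(-33))*43 = -759*43 = -32637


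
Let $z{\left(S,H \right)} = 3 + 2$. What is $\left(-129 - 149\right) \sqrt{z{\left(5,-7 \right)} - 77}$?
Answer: $- 1668 i \sqrt{2} \approx - 2358.9 i$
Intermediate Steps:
$z{\left(S,H \right)} = 5$
$\left(-129 - 149\right) \sqrt{z{\left(5,-7 \right)} - 77} = \left(-129 - 149\right) \sqrt{5 - 77} = - 278 \sqrt{-72} = - 278 \cdot 6 i \sqrt{2} = - 1668 i \sqrt{2}$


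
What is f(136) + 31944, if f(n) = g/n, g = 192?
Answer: 543072/17 ≈ 31945.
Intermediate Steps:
f(n) = 192/n
f(136) + 31944 = 192/136 + 31944 = 192*(1/136) + 31944 = 24/17 + 31944 = 543072/17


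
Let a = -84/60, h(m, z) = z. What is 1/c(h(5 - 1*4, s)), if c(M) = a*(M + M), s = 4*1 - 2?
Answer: -5/28 ≈ -0.17857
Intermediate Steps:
s = 2 (s = 4 - 2 = 2)
a = -7/5 (a = -84*1/60 = -7/5 ≈ -1.4000)
c(M) = -14*M/5 (c(M) = -7*(M + M)/5 = -14*M/5)
1/c(h(5 - 1*4, s)) = 1/(-14/5*2) = 1/(-28/5) = -5/28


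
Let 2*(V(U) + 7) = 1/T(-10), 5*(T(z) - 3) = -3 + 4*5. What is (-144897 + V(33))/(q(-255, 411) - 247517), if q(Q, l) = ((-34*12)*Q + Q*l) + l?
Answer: 9273851/15863744 ≈ 0.58459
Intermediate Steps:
T(z) = 32/5 (T(z) = 3 + (-3 + 4*5)/5 = 3 + (-3 + 20)/5 = 3 + (⅕)*17 = 3 + 17/5 = 32/5)
q(Q, l) = l - 408*Q + Q*l (q(Q, l) = (-408*Q + Q*l) + l = l - 408*Q + Q*l)
V(U) = -443/64 (V(U) = -7 + 1/(2*(32/5)) = -7 + (½)*(5/32) = -7 + 5/64 = -443/64)
(-144897 + V(33))/(q(-255, 411) - 247517) = (-144897 - 443/64)/((411 - 408*(-255) - 255*411) - 247517) = -9273851/(64*((411 + 104040 - 104805) - 247517)) = -9273851/(64*(-354 - 247517)) = -9273851/64/(-247871) = -9273851/64*(-1/247871) = 9273851/15863744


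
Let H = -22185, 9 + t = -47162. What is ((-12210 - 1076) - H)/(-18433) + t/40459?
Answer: -1229547684/745780747 ≈ -1.6487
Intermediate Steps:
t = -47171 (t = -9 - 47162 = -47171)
((-12210 - 1076) - H)/(-18433) + t/40459 = ((-12210 - 1076) - 1*(-22185))/(-18433) - 47171/40459 = (-13286 + 22185)*(-1/18433) - 47171*1/40459 = 8899*(-1/18433) - 47171/40459 = -8899/18433 - 47171/40459 = -1229547684/745780747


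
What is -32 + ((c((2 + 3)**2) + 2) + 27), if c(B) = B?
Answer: 22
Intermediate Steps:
-32 + ((c((2 + 3)**2) + 2) + 27) = -32 + (((2 + 3)**2 + 2) + 27) = -32 + ((5**2 + 2) + 27) = -32 + ((25 + 2) + 27) = -32 + (27 + 27) = -32 + 54 = 22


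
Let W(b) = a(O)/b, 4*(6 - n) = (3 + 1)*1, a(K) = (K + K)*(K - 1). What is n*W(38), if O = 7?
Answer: 210/19 ≈ 11.053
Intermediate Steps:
a(K) = 2*K*(-1 + K) (a(K) = (2*K)*(-1 + K) = 2*K*(-1 + K))
n = 5 (n = 6 - (3 + 1)/4 = 6 - 1 = 5)
W(b) = 84/b (W(b) = (2*7*(-1 + 7))/b = (2*7*6)/b = 84/b)
n*W(38) = 5*(84/38) = 5*(84*(1/38)) = 5*(42/19) = 210/19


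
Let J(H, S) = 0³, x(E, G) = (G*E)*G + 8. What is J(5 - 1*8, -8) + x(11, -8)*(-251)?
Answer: -178712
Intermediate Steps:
x(E, G) = 8 + E*G² (x(E, G) = (E*G)*G + 8 = E*G² + 8 = 8 + E*G²)
J(H, S) = 0
J(5 - 1*8, -8) + x(11, -8)*(-251) = 0 + (8 + 11*(-8)²)*(-251) = 0 + (8 + 11*64)*(-251) = 0 + (8 + 704)*(-251) = 0 + 712*(-251) = 0 - 178712 = -178712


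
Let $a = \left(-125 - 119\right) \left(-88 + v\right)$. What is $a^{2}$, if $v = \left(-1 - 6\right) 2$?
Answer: $619412544$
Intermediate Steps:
$v = -14$ ($v = \left(-7\right) 2 = -14$)
$a = 24888$ ($a = \left(-125 - 119\right) \left(-88 - 14\right) = \left(-244\right) \left(-102\right) = 24888$)
$a^{2} = 24888^{2} = 619412544$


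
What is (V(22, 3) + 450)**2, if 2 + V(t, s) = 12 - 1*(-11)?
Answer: 221841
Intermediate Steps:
V(t, s) = 21 (V(t, s) = -2 + (12 - 1*(-11)) = -2 + (12 + 11) = -2 + 23 = 21)
(V(22, 3) + 450)**2 = (21 + 450)**2 = 471**2 = 221841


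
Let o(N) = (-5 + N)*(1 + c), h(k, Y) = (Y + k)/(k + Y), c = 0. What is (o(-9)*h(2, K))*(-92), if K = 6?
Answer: 1288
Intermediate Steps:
h(k, Y) = 1 (h(k, Y) = (Y + k)/(Y + k) = 1)
o(N) = -5 + N (o(N) = (-5 + N)*(1 + 0) = (-5 + N)*1 = -5 + N)
(o(-9)*h(2, K))*(-92) = ((-5 - 9)*1)*(-92) = -14*1*(-92) = -14*(-92) = 1288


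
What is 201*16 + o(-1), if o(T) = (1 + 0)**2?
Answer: 3217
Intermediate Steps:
o(T) = 1 (o(T) = 1**2 = 1)
201*16 + o(-1) = 201*16 + 1 = 3216 + 1 = 3217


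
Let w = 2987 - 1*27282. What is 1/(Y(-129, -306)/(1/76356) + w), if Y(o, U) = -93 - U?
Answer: 1/16239533 ≈ 6.1578e-8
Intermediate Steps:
w = -24295 (w = 2987 - 27282 = -24295)
1/(Y(-129, -306)/(1/76356) + w) = 1/((-93 - 1*(-306))/(1/76356) - 24295) = 1/((-93 + 306)/(1/76356) - 24295) = 1/(213*76356 - 24295) = 1/(16263828 - 24295) = 1/16239533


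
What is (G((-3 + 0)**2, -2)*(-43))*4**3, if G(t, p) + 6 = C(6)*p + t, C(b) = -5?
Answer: -35776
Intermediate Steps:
G(t, p) = -6 + t - 5*p (G(t, p) = -6 + (-5*p + t) = -6 + (t - 5*p) = -6 + t - 5*p)
(G((-3 + 0)**2, -2)*(-43))*4**3 = ((-6 + (-3 + 0)**2 - 5*(-2))*(-43))*4**3 = ((-6 + (-3)**2 + 10)*(-43))*64 = ((-6 + 9 + 10)*(-43))*64 = (13*(-43))*64 = -559*64 = -35776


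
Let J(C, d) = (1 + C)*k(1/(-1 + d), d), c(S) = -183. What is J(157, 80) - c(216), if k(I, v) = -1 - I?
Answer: 23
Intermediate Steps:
J(C, d) = (1 + C)*(-1 - 1/(-1 + d))
J(157, 80) - c(216) = -1*80*(1 + 157)/(-1 + 80) - 1*(-183) = -1*80*158/79 + 183 = -1*80*1/79*158 + 183 = -160 + 183 = 23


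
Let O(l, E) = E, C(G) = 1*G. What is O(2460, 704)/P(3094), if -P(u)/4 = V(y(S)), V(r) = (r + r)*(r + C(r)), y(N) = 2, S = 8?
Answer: -11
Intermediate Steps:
C(G) = G
V(r) = 4*r² (V(r) = (r + r)*(r + r) = (2*r)*(2*r) = 4*r²)
P(u) = -64 (P(u) = -16*2² = -16*4 = -4*16 = -64)
O(2460, 704)/P(3094) = 704/(-64) = 704*(-1/64) = -11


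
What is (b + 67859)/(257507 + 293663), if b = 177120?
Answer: 244979/551170 ≈ 0.44447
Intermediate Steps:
(b + 67859)/(257507 + 293663) = (177120 + 67859)/(257507 + 293663) = 244979/551170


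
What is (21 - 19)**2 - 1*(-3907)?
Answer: 3911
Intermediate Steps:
(21 - 19)**2 - 1*(-3907) = 2**2 + 3907 = 4 + 3907 = 3911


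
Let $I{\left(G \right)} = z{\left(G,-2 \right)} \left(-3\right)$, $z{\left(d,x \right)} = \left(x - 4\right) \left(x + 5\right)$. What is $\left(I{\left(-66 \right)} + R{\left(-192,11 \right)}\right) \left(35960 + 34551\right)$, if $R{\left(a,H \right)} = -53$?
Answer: $70511$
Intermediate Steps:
$z{\left(d,x \right)} = \left(-4 + x\right) \left(5 + x\right)$
$I{\left(G \right)} = 54$ ($I{\left(G \right)} = \left(-20 - 2 + \left(-2\right)^{2}\right) \left(-3\right) = \left(-20 - 2 + 4\right) \left(-3\right) = \left(-18\right) \left(-3\right) = 54$)
$\left(I{\left(-66 \right)} + R{\left(-192,11 \right)}\right) \left(35960 + 34551\right) = \left(54 - 53\right) \left(35960 + 34551\right) = 1 \cdot 70511 = 70511$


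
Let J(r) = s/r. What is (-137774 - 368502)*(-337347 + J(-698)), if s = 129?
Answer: 59605983385230/349 ≈ 1.7079e+11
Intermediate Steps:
J(r) = 129/r
(-137774 - 368502)*(-337347 + J(-698)) = (-137774 - 368502)*(-337347 + 129/(-698)) = -506276*(-337347 + 129*(-1/698)) = -506276*(-337347 - 129/698) = -506276*(-235468335/698) = 59605983385230/349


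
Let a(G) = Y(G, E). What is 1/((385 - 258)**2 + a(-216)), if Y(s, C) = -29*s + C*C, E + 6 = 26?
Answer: 1/22793 ≈ 4.3873e-5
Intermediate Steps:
E = 20 (E = -6 + 26 = 20)
Y(s, C) = C**2 - 29*s (Y(s, C) = -29*s + C**2 = C**2 - 29*s)
a(G) = 400 - 29*G (a(G) = 20**2 - 29*G = 400 - 29*G)
1/((385 - 258)**2 + a(-216)) = 1/((385 - 258)**2 + (400 - 29*(-216))) = 1/(127**2 + (400 + 6264)) = 1/(16129 + 6664) = 1/22793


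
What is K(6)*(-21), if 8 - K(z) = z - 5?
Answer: -147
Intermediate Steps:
K(z) = 13 - z (K(z) = 8 - (z - 5) = 8 - (-5 + z) = 8 + (5 - z) = 13 - z)
K(6)*(-21) = (13 - 1*6)*(-21) = (13 - 6)*(-21) = 7*(-21) = -147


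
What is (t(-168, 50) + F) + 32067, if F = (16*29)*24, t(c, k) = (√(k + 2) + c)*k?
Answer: 34803 + 100*√13 ≈ 35164.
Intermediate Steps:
t(c, k) = k*(c + √(2 + k)) (t(c, k) = (√(2 + k) + c)*k = (c + √(2 + k))*k = k*(c + √(2 + k)))
F = 11136 (F = 464*24 = 11136)
(t(-168, 50) + F) + 32067 = (50*(-168 + √(2 + 50)) + 11136) + 32067 = (50*(-168 + √52) + 11136) + 32067 = (50*(-168 + 2*√13) + 11136) + 32067 = ((-8400 + 100*√13) + 11136) + 32067 = (2736 + 100*√13) + 32067 = 34803 + 100*√13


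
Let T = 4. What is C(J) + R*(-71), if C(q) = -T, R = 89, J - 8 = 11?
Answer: -6323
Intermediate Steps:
J = 19 (J = 8 + 11 = 19)
C(q) = -4 (C(q) = -1*4 = -4)
C(J) + R*(-71) = -4 + 89*(-71) = -4 - 6319 = -6323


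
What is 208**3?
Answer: 8998912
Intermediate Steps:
208**3 = 8998912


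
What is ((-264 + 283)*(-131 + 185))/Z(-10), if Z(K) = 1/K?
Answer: -10260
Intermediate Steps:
((-264 + 283)*(-131 + 185))/Z(-10) = ((-264 + 283)*(-131 + 185))/(1/(-10)) = (19*54)/(-1/10) = 1026*(-10) = -10260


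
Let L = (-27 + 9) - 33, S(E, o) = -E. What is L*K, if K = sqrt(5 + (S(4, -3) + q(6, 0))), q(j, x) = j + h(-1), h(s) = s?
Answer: -51*sqrt(6) ≈ -124.92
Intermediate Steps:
L = -51 (L = -18 - 33 = -51)
q(j, x) = -1 + j (q(j, x) = j - 1 = -1 + j)
K = sqrt(6) (K = sqrt(5 + (-1*4 + (-1 + 6))) = sqrt(5 + (-4 + 5)) = sqrt(5 + 1) = sqrt(6) ≈ 2.4495)
L*K = -51*sqrt(6)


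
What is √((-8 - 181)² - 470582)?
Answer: I*√434861 ≈ 659.44*I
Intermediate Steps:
√((-8 - 181)² - 470582) = √((-189)² - 470582) = √(35721 - 470582) = √(-434861) = I*√434861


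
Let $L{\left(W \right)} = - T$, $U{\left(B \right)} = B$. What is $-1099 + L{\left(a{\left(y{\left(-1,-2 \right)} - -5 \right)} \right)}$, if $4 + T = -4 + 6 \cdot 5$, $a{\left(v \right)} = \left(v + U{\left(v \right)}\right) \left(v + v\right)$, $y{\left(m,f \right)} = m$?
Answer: $-1121$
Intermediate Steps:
$a{\left(v \right)} = 4 v^{2}$ ($a{\left(v \right)} = \left(v + v\right) \left(v + v\right) = 2 v 2 v = 4 v^{2}$)
$T = 22$ ($T = -4 + \left(-4 + 6 \cdot 5\right) = -4 + \left(-4 + 30\right) = -4 + 26 = 22$)
$L{\left(W \right)} = -22$ ($L{\left(W \right)} = \left(-1\right) 22 = -22$)
$-1099 + L{\left(a{\left(y{\left(-1,-2 \right)} - -5 \right)} \right)} = -1099 - 22 = -1121$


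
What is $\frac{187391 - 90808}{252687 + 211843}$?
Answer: $\frac{96583}{464530} \approx 0.20792$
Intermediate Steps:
$\frac{187391 - 90808}{252687 + 211843} = \frac{96583}{464530}$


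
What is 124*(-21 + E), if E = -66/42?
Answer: -19592/7 ≈ -2798.9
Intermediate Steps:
E = -11/7 (E = -66*1/42 = -11/7 ≈ -1.5714)
124*(-21 + E) = 124*(-21 - 11/7) = 124*(-158/7) = -19592/7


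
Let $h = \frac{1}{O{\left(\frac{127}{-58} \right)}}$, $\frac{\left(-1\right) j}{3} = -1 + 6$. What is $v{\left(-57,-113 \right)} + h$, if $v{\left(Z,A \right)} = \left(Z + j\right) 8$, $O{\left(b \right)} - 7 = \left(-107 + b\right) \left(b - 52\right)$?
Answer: $- \frac{11478620828}{19928167} \approx -576.0$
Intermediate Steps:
$j = -15$ ($j = - 3 \left(-1 + 6\right) = \left(-3\right) 5 = -15$)
$O{\left(b \right)} = 7 + \left(-107 + b\right) \left(-52 + b\right)$ ($O{\left(b \right)} = 7 + \left(-107 + b\right) \left(b - 52\right) = 7 + \left(-107 + b\right) \left(-52 + b\right)$)
$v{\left(Z,A \right)} = -120 + 8 Z$ ($v{\left(Z,A \right)} = \left(Z - 15\right) 8 = \left(-15 + Z\right) 8 = -120 + 8 Z$)
$h = \frac{3364}{19928167}$ ($h = \frac{1}{5571 + \left(\frac{127}{-58}\right)^{2} - 159 \frac{127}{-58}} = \frac{1}{5571 + \left(127 \left(- \frac{1}{58}\right)\right)^{2} - 159 \cdot 127 \left(- \frac{1}{58}\right)} = \frac{1}{5571 + \left(- \frac{127}{58}\right)^{2} - - \frac{20193}{58}} = \frac{1}{5571 + \frac{16129}{3364} + \frac{20193}{58}} = \frac{1}{\frac{19928167}{3364}} = \frac{3364}{19928167} \approx 0.00016881$)
$v{\left(-57,-113 \right)} + h = \left(-120 + 8 \left(-57\right)\right) + \frac{3364}{19928167} = \left(-120 - 456\right) + \frac{3364}{19928167} = -576 + \frac{3364}{19928167} = - \frac{11478620828}{19928167}$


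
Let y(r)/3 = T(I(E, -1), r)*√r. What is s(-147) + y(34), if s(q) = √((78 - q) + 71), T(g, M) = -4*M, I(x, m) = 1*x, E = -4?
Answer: -408*√34 + 2*√74 ≈ -2361.8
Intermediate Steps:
I(x, m) = x
y(r) = -12*r^(3/2) (y(r) = 3*((-4*r)*√r) = 3*(-4*r^(3/2)) = -12*r^(3/2))
s(q) = √(149 - q)
s(-147) + y(34) = √(149 - 1*(-147)) - 408*√34 = √(149 + 147) - 408*√34 = √296 - 408*√34 = 2*√74 - 408*√34 = -408*√34 + 2*√74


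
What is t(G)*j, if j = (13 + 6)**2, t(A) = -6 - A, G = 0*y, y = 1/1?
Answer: -2166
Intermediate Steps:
y = 1
G = 0 (G = 0*1 = 0)
j = 361 (j = 19**2 = 361)
t(G)*j = (-6 - 1*0)*361 = (-6 + 0)*361 = -6*361 = -2166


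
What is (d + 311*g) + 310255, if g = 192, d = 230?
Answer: 370197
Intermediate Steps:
(d + 311*g) + 310255 = (230 + 311*192) + 310255 = (230 + 59712) + 310255 = 59942 + 310255 = 370197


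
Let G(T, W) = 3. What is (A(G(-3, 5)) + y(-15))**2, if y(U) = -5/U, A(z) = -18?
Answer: 2809/9 ≈ 312.11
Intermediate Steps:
(A(G(-3, 5)) + y(-15))**2 = (-18 - 5/(-15))**2 = (-18 - 5*(-1/15))**2 = (-18 + 1/3)**2 = (-53/3)**2 = 2809/9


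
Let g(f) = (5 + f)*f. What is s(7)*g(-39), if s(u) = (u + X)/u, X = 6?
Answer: 17238/7 ≈ 2462.6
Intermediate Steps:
g(f) = f*(5 + f)
s(u) = (6 + u)/u (s(u) = (u + 6)/u = (6 + u)/u)
s(7)*g(-39) = ((6 + 7)/7)*(-39*(5 - 39)) = ((⅐)*13)*(-39*(-34)) = (13/7)*1326 = 17238/7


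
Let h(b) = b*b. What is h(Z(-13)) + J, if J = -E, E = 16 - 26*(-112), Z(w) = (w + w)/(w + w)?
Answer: -2927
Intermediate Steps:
Z(w) = 1 (Z(w) = (2*w)/((2*w)) = (2*w)*(1/(2*w)) = 1)
E = 2928 (E = 16 + 2912 = 2928)
h(b) = b²
J = -2928 (J = -1*2928 = -2928)
h(Z(-13)) + J = 1² - 2928 = 1 - 2928 = -2927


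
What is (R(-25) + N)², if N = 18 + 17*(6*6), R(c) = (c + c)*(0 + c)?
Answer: 3534400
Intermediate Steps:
R(c) = 2*c² (R(c) = (2*c)*c = 2*c²)
N = 630 (N = 18 + 17*36 = 18 + 612 = 630)
(R(-25) + N)² = (2*(-25)² + 630)² = (2*625 + 630)² = (1250 + 630)² = 1880² = 3534400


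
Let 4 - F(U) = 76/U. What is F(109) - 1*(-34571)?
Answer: 3768599/109 ≈ 34574.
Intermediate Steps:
F(U) = 4 - 76/U
F(109) - 1*(-34571) = (4 - 76/109) - 1*(-34571) = (4 - 76*1/109) + 34571 = (4 - 76/109) + 34571 = 360/109 + 34571 = 3768599/109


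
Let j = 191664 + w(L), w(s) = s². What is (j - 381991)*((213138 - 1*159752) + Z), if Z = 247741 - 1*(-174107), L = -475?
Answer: 16774809732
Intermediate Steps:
Z = 421848 (Z = 247741 + 174107 = 421848)
j = 417289 (j = 191664 + (-475)² = 191664 + 225625 = 417289)
(j - 381991)*((213138 - 1*159752) + Z) = (417289 - 381991)*((213138 - 1*159752) + 421848) = 35298*((213138 - 159752) + 421848) = 35298*(53386 + 421848) = 35298*475234 = 16774809732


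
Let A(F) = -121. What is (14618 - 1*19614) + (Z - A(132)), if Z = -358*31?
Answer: -15973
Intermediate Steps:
Z = -11098
(14618 - 1*19614) + (Z - A(132)) = (14618 - 1*19614) + (-11098 - 1*(-121)) = (14618 - 19614) + (-11098 + 121) = -4996 - 10977 = -15973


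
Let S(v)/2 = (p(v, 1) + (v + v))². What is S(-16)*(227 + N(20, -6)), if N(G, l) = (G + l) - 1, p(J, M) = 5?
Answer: 349920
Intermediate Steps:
S(v) = 2*(5 + 2*v)² (S(v) = 2*(5 + (v + v))² = 2*(5 + 2*v)²)
N(G, l) = -1 + G + l
S(-16)*(227 + N(20, -6)) = (2*(5 + 2*(-16))²)*(227 + (-1 + 20 - 6)) = (2*(5 - 32)²)*(227 + 13) = (2*(-27)²)*240 = (2*729)*240 = 1458*240 = 349920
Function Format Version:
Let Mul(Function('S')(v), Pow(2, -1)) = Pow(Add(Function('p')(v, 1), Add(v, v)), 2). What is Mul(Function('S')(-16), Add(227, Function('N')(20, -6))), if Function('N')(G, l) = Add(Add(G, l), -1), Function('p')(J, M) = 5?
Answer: 349920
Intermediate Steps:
Function('S')(v) = Mul(2, Pow(Add(5, Mul(2, v)), 2)) (Function('S')(v) = Mul(2, Pow(Add(5, Add(v, v)), 2)) = Mul(2, Pow(Add(5, Mul(2, v)), 2)))
Function('N')(G, l) = Add(-1, G, l)
Mul(Function('S')(-16), Add(227, Function('N')(20, -6))) = Mul(Mul(2, Pow(Add(5, Mul(2, -16)), 2)), Add(227, Add(-1, 20, -6))) = Mul(Mul(2, Pow(Add(5, -32), 2)), Add(227, 13)) = Mul(Mul(2, Pow(-27, 2)), 240) = Mul(Mul(2, 729), 240) = Mul(1458, 240) = 349920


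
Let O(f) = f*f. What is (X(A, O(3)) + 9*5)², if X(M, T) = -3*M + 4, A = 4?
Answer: 1369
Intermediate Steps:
O(f) = f²
X(M, T) = 4 - 3*M
(X(A, O(3)) + 9*5)² = ((4 - 3*4) + 9*5)² = ((4 - 12) + 45)² = (-8 + 45)² = 37² = 1369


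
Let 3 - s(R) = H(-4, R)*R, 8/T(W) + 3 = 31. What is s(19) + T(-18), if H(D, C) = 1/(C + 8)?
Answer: 488/189 ≈ 2.5820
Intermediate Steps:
T(W) = 2/7 (T(W) = 8/(-3 + 31) = 8/28 = 8*(1/28) = 2/7)
H(D, C) = 1/(8 + C)
s(R) = 3 - R/(8 + R)
s(19) + T(-18) = 2*(12 + 19)/(8 + 19) + 2/7 = 2*31/27 + 2/7 = 2*(1/27)*31 + 2/7 = 62/27 + 2/7 = 488/189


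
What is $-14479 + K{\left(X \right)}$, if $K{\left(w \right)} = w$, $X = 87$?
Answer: $-14392$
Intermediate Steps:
$-14479 + K{\left(X \right)} = -14479 + 87 = -14392$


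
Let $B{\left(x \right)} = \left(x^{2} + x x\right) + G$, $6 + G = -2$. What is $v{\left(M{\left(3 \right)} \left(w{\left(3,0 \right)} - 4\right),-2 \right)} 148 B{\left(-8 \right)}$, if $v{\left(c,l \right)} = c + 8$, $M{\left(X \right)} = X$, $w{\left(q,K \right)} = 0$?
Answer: $-71040$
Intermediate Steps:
$G = -8$ ($G = -6 - 2 = -8$)
$B{\left(x \right)} = -8 + 2 x^{2}$ ($B{\left(x \right)} = \left(x^{2} + x x\right) - 8 = \left(x^{2} + x^{2}\right) - 8 = 2 x^{2} - 8 = -8 + 2 x^{2}$)
$v{\left(c,l \right)} = 8 + c$
$v{\left(M{\left(3 \right)} \left(w{\left(3,0 \right)} - 4\right),-2 \right)} 148 B{\left(-8 \right)} = \left(8 + 3 \left(0 - 4\right)\right) 148 \left(-8 + 2 \left(-8\right)^{2}\right) = \left(8 + 3 \left(-4\right)\right) 148 \left(-8 + 2 \cdot 64\right) = \left(8 - 12\right) 148 \left(-8 + 128\right) = \left(-4\right) 148 \cdot 120 = \left(-592\right) 120 = -71040$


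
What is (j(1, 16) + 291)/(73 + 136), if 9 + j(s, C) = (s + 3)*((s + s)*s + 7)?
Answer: 318/209 ≈ 1.5215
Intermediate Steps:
j(s, C) = -9 + (3 + s)*(7 + 2*s**2) (j(s, C) = -9 + (s + 3)*((s + s)*s + 7) = -9 + (3 + s)*((2*s)*s + 7) = -9 + (3 + s)*(2*s**2 + 7) = -9 + (3 + s)*(7 + 2*s**2))
(j(1, 16) + 291)/(73 + 136) = ((12 + 2*1**3 + 6*1**2 + 7*1) + 291)/(73 + 136) = ((12 + 2*1 + 6*1 + 7) + 291)/209 = ((12 + 2 + 6 + 7) + 291)*(1/209) = (27 + 291)*(1/209) = 318*(1/209) = 318/209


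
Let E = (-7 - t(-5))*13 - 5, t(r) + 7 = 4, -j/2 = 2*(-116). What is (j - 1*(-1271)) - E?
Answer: 1792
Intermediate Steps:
j = 464 (j = -4*(-116) = -2*(-232) = 464)
t(r) = -3 (t(r) = -7 + 4 = -3)
E = -57 (E = (-7 - 1*(-3))*13 - 5 = (-7 + 3)*13 - 5 = -4*13 - 5 = -52 - 5 = -57)
(j - 1*(-1271)) - E = (464 - 1*(-1271)) - 1*(-57) = (464 + 1271) + 57 = 1735 + 57 = 1792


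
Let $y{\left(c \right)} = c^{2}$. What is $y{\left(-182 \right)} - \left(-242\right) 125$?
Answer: $63374$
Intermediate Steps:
$y{\left(-182 \right)} - \left(-242\right) 125 = \left(-182\right)^{2} - \left(-242\right) 125 = 33124 - -30250 = 33124 + 30250 = 63374$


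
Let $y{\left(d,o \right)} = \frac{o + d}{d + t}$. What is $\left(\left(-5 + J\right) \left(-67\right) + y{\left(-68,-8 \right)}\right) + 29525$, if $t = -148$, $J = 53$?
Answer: $\frac{1420705}{54} \approx 26309.0$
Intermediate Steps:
$y{\left(d,o \right)} = \frac{d + o}{-148 + d}$ ($y{\left(d,o \right)} = \frac{o + d}{d - 148} = \frac{d + o}{-148 + d}$)
$\left(\left(-5 + J\right) \left(-67\right) + y{\left(-68,-8 \right)}\right) + 29525 = \left(\left(-5 + 53\right) \left(-67\right) + \frac{-68 - 8}{-148 - 68}\right) + 29525 = \left(48 \left(-67\right) + \frac{1}{-216} \left(-76\right)\right) + 29525 = \left(-3216 - - \frac{19}{54}\right) + 29525 = \left(-3216 + \frac{19}{54}\right) + 29525 = - \frac{173645}{54} + 29525 = \frac{1420705}{54}$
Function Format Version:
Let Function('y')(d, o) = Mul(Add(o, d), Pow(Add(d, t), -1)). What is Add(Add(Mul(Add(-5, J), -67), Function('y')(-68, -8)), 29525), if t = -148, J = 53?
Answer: Rational(1420705, 54) ≈ 26309.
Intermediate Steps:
Function('y')(d, o) = Mul(Pow(Add(-148, d), -1), Add(d, o)) (Function('y')(d, o) = Mul(Add(o, d), Pow(Add(d, -148), -1)) = Mul(Add(d, o), Pow(Add(-148, d), -1)) = Mul(Pow(Add(-148, d), -1), Add(d, o)))
Add(Add(Mul(Add(-5, J), -67), Function('y')(-68, -8)), 29525) = Add(Add(Mul(Add(-5, 53), -67), Mul(Pow(Add(-148, -68), -1), Add(-68, -8))), 29525) = Add(Add(Mul(48, -67), Mul(Pow(-216, -1), -76)), 29525) = Add(Add(-3216, Mul(Rational(-1, 216), -76)), 29525) = Add(Add(-3216, Rational(19, 54)), 29525) = Add(Rational(-173645, 54), 29525) = Rational(1420705, 54)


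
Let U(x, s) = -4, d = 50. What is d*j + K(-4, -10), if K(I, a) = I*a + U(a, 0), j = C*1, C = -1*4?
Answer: -164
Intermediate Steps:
C = -4
j = -4 (j = -4*1 = -4)
K(I, a) = -4 + I*a (K(I, a) = I*a - 4 = -4 + I*a)
d*j + K(-4, -10) = 50*(-4) + (-4 - 4*(-10)) = -200 + (-4 + 40) = -200 + 36 = -164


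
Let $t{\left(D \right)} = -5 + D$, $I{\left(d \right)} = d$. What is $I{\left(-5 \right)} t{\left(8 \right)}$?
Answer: $-15$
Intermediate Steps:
$I{\left(-5 \right)} t{\left(8 \right)} = - 5 \left(-5 + 8\right) = \left(-5\right) 3 = -15$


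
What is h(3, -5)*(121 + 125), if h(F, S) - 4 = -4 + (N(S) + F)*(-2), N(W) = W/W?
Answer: -1968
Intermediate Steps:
N(W) = 1
h(F, S) = -2 - 2*F (h(F, S) = 4 + (-4 + (1 + F)*(-2)) = 4 + (-4 + (-2 - 2*F)) = 4 + (-6 - 2*F) = -2 - 2*F)
h(3, -5)*(121 + 125) = (-2 - 2*3)*(121 + 125) = (-2 - 6)*246 = -8*246 = -1968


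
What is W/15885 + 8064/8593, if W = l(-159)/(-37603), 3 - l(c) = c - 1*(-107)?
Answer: 963363496261/1026560433483 ≈ 0.93844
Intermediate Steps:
l(c) = -104 - c (l(c) = 3 - (c - 1*(-107)) = 3 - (c + 107) = 3 - (107 + c) = 3 + (-107 - c) = -104 - c)
W = -55/37603 (W = (-104 - 1*(-159))/(-37603) = (-104 + 159)*(-1/37603) = 55*(-1/37603) = -55/37603 ≈ -0.0014626)
W/15885 + 8064/8593 = -55/37603/15885 + 8064/8593 = -55/37603*1/15885 + 8064*(1/8593) = -11/119464731 + 8064/8593 = 963363496261/1026560433483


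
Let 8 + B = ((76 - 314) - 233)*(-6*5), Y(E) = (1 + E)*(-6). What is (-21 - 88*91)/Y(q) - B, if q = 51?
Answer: -4398035/312 ≈ -14096.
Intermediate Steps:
Y(E) = -6 - 6*E
B = 14122 (B = -8 + ((76 - 314) - 233)*(-6*5) = -8 + (-238 - 233)*(-30) = -8 - 471*(-30) = -8 + 14130 = 14122)
(-21 - 88*91)/Y(q) - B = (-21 - 88*91)/(-6 - 6*51) - 1*14122 = (-21 - 8008)/(-6 - 306) - 14122 = -8029/(-312) - 14122 = -8029*(-1/312) - 14122 = 8029/312 - 14122 = -4398035/312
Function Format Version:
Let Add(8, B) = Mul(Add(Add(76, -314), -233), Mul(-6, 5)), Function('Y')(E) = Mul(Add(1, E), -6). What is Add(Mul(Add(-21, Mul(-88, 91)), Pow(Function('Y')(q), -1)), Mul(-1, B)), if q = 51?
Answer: Rational(-4398035, 312) ≈ -14096.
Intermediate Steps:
Function('Y')(E) = Add(-6, Mul(-6, E))
B = 14122 (B = Add(-8, Mul(Add(Add(76, -314), -233), Mul(-6, 5))) = Add(-8, Mul(Add(-238, -233), -30)) = Add(-8, Mul(-471, -30)) = Add(-8, 14130) = 14122)
Add(Mul(Add(-21, Mul(-88, 91)), Pow(Function('Y')(q), -1)), Mul(-1, B)) = Add(Mul(Add(-21, Mul(-88, 91)), Pow(Add(-6, Mul(-6, 51)), -1)), Mul(-1, 14122)) = Add(Mul(Add(-21, -8008), Pow(Add(-6, -306), -1)), -14122) = Add(Mul(-8029, Pow(-312, -1)), -14122) = Add(Mul(-8029, Rational(-1, 312)), -14122) = Add(Rational(8029, 312), -14122) = Rational(-4398035, 312)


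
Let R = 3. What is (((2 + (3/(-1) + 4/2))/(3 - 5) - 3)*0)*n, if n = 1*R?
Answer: 0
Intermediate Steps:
n = 3 (n = 1*3 = 3)
(((2 + (3/(-1) + 4/2))/(3 - 5) - 3)*0)*n = (((2 + (3/(-1) + 4/2))/(3 - 5) - 3)*0)*3 = (((2 + (3*(-1) + 4*(½)))/(-2) - 3)*0)*3 = (((2 + (-3 + 2))*(-½) - 3)*0)*3 = (((2 - 1)*(-½) - 3)*0)*3 = ((1*(-½) - 3)*0)*3 = ((-½ - 3)*0)*3 = -7/2*0*3 = 0*3 = 0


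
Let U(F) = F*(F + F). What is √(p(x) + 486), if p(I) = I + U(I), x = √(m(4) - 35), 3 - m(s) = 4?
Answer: √(414 + 6*I) ≈ 20.348 + 0.1474*I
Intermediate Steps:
m(s) = -1 (m(s) = 3 - 1*4 = 3 - 4 = -1)
U(F) = 2*F² (U(F) = F*(2*F) = 2*F²)
x = 6*I (x = √(-1 - 35) = √(-36) = 6*I ≈ 6.0*I)
p(I) = I + 2*I²
√(p(x) + 486) = √((6*I)*(1 + 2*(6*I)) + 486) = √((6*I)*(1 + 12*I) + 486) = √(6*I*(1 + 12*I) + 486) = √(486 + 6*I*(1 + 12*I))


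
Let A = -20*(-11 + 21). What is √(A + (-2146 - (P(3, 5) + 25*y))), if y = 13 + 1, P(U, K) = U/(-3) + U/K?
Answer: I*√67390/5 ≈ 51.919*I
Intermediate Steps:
P(U, K) = -U/3 + U/K (P(U, K) = U*(-⅓) + U/K = -U/3 + U/K)
y = 14
A = -200 (A = -20*10 = -200)
√(A + (-2146 - (P(3, 5) + 25*y))) = √(-200 + (-2146 - ((-⅓*3 + 3/5) + 25*14))) = √(-200 + (-2146 - ((-1 + 3*(⅕)) + 350))) = √(-200 + (-2146 - ((-1 + ⅗) + 350))) = √(-200 + (-2146 - (-⅖ + 350))) = √(-200 + (-2146 - 1*1748/5)) = √(-200 + (-2146 - 1748/5)) = √(-200 - 12478/5) = √(-13478/5) = I*√67390/5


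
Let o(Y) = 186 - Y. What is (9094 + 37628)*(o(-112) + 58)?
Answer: 16633032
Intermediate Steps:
(9094 + 37628)*(o(-112) + 58) = (9094 + 37628)*((186 - 1*(-112)) + 58) = 46722*((186 + 112) + 58) = 46722*(298 + 58) = 46722*356 = 16633032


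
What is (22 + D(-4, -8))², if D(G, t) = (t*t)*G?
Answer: 54756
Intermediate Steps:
D(G, t) = G*t² (D(G, t) = t²*G = G*t²)
(22 + D(-4, -8))² = (22 - 4*(-8)²)² = (22 - 4*64)² = (22 - 256)² = (-234)² = 54756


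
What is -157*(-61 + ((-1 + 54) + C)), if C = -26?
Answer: 5338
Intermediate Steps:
-157*(-61 + ((-1 + 54) + C)) = -157*(-61 + ((-1 + 54) - 26)) = -157*(-61 + (53 - 26)) = -157*(-61 + 27) = -157*(-34) = 5338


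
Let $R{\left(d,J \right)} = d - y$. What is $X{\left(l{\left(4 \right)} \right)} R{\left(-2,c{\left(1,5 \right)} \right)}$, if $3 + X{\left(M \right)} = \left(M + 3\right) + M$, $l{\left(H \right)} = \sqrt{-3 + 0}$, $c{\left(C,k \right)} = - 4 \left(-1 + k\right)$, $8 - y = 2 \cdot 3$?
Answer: $- 8 i \sqrt{3} \approx - 13.856 i$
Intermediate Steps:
$y = 2$ ($y = 8 - 2 \cdot 3 = 8 - 6 = 2$)
$c{\left(C,k \right)} = 4 - 4 k$
$l{\left(H \right)} = i \sqrt{3}$ ($l{\left(H \right)} = \sqrt{-3} = i \sqrt{3}$)
$X{\left(M \right)} = 2 M$ ($X{\left(M \right)} = -3 + \left(\left(M + 3\right) + M\right) = -3 + \left(\left(3 + M\right) + M\right) = -3 + \left(3 + 2 M\right) = 2 M$)
$R{\left(d,J \right)} = -2 + d$ ($R{\left(d,J \right)} = d - 2 = -2 + d$)
$X{\left(l{\left(4 \right)} \right)} R{\left(-2,c{\left(1,5 \right)} \right)} = 2 i \sqrt{3} \left(-2 - 2\right) = 2 i \sqrt{3} \left(-4\right) = - 8 i \sqrt{3}$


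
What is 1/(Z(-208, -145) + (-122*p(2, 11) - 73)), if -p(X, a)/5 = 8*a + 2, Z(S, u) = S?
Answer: 1/54619 ≈ 1.8309e-5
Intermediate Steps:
p(X, a) = -10 - 40*a (p(X, a) = -5*(8*a + 2) = -5*(2 + 8*a) = -10 - 40*a)
1/(Z(-208, -145) + (-122*p(2, 11) - 73)) = 1/(-208 + (-122*(-10 - 40*11) - 73)) = 1/(-208 + (-122*(-10 - 440) - 73)) = 1/(-208 + (-122*(-450) - 73)) = 1/(-208 + (54900 - 73)) = 1/(-208 + 54827) = 1/54619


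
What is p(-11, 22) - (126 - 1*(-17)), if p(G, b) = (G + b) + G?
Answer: -143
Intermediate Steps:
p(G, b) = b + 2*G
p(-11, 22) - (126 - 1*(-17)) = (22 + 2*(-11)) - (126 - 1*(-17)) = (22 - 22) - (126 + 17) = 0 - 1*143 = 0 - 143 = -143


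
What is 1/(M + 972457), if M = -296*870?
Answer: 1/714937 ≈ 1.3987e-6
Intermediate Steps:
M = -257520
1/(M + 972457) = 1/(-257520 + 972457) = 1/714937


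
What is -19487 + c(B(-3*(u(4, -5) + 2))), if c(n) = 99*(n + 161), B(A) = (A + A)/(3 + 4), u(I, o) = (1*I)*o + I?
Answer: -2360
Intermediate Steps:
u(I, o) = I + I*o (u(I, o) = I*o + I = I + I*o)
B(A) = 2*A/7 (B(A) = (2*A)/7 = (2*A)*(⅐) = 2*A/7)
c(n) = 15939 + 99*n (c(n) = 99*(161 + n) = 15939 + 99*n)
-19487 + c(B(-3*(u(4, -5) + 2))) = -19487 + (15939 + 99*(2*(-3*(4*(1 - 5) + 2))/7)) = -19487 + (15939 + 99*(2*(-3*(4*(-4) + 2))/7)) = -19487 + (15939 + 99*(2*(-3*(-16 + 2))/7)) = -19487 + (15939 + 99*(2*(-3*(-14))/7)) = -19487 + (15939 + 99*((2/7)*42)) = -19487 + (15939 + 99*12) = -19487 + (15939 + 1188) = -19487 + 17127 = -2360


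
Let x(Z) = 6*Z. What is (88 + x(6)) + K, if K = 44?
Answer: 168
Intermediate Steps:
(88 + x(6)) + K = (88 + 6*6) + 44 = (88 + 36) + 44 = 124 + 44 = 168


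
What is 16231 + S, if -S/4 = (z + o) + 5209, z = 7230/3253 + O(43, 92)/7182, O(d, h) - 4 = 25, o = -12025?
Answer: 507983802491/11681523 ≈ 43486.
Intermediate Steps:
O(d, h) = 29 (O(d, h) = 4 + 25 = 29)
z = 52020197/23363046 (z = 7230/3253 + 29/7182 = 52020197/23363046 ≈ 2.2266)
S = 318381002678/11681523 (S = -4*((52020197/23363046 - 12025) + 5209) = -4*(-280888607953/23363046 + 5209) = -4*(-159190501339/23363046) = 318381002678/11681523 ≈ 27255.)
16231 + S = 16231 + 318381002678/11681523 = 507983802491/11681523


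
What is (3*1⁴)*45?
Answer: 135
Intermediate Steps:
(3*1⁴)*45 = (3*1)*45 = 3*45 = 135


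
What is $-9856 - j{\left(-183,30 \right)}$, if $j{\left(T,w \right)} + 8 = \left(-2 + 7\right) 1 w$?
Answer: $-9998$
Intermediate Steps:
$j{\left(T,w \right)} = -8 + 5 w$ ($j{\left(T,w \right)} = -8 + \left(-2 + 7\right) 1 w = -8 + 5 \cdot 1 w = -8 + 5 w$)
$-9856 - j{\left(-183,30 \right)} = -9856 - \left(-8 + 5 \cdot 30\right) = -9856 - \left(-8 + 150\right) = -9856 - 142 = -9998$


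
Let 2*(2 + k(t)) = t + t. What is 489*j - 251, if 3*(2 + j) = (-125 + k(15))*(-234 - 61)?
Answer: 5384291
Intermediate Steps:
k(t) = -2 + t (k(t) = -2 + (t + t)/2 = -2 + (2*t)/2 = -2 + t)
j = 33034/3 (j = -2 + ((-125 + (-2 + 15))*(-234 - 61))/3 = -2 + ((-125 + 13)*(-295))/3 = -2 + (-112*(-295))/3 = -2 + (⅓)*33040 = -2 + 33040/3 = 33034/3 ≈ 11011.)
489*j - 251 = 489*(33034/3) - 251 = 5384542 - 251 = 5384291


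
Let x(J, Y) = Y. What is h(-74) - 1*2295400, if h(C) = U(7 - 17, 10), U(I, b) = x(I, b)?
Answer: -2295390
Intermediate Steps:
U(I, b) = b
h(C) = 10
h(-74) - 1*2295400 = 10 - 1*2295400 = 10 - 2295400 = -2295390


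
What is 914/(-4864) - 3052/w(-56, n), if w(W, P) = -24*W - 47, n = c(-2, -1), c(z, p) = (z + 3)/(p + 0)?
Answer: -8015193/3154304 ≈ -2.5410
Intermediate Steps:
c(z, p) = (3 + z)/p
n = -1 (n = (3 - 2)/(-1) = -1*1 = -1)
w(W, P) = -47 - 24*W
914/(-4864) - 3052/w(-56, n) = 914/(-4864) - 3052/(-47 - 24*(-56)) = 914*(-1/4864) - 3052/(-47 + 1344) = -457/2432 - 3052/1297 = -8015193/3154304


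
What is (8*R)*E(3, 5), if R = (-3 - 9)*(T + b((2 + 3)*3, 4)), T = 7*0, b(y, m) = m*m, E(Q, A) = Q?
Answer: -4608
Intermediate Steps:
b(y, m) = m²
T = 0
R = -192 (R = (-3 - 9)*(0 + 4²) = -12*(0 + 16) = -12*16 = -192)
(8*R)*E(3, 5) = (8*(-192))*3 = -1536*3 = -4608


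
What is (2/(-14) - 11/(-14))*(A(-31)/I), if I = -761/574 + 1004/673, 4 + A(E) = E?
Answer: -965755/7127 ≈ -135.51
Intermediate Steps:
A(E) = -4 + E
I = 64143/386302 (I = -761*1/574 + 1004*(1/673) = -761/574 + 1004/673 = 64143/386302 ≈ 0.16604)
(2/(-14) - 11/(-14))*(A(-31)/I) = (2/(-14) - 11/(-14))*((-4 - 31)/(64143/386302)) = (2*(-1/14) - 11*(-1/14))*(-35*386302/64143) = (-⅐ + 11/14)*(-13520570/64143) = (9/14)*(-13520570/64143) = -965755/7127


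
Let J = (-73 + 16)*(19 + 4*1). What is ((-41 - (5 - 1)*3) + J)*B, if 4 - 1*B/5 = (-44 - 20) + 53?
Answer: -102300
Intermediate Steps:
B = 75 (B = 20 - 5*((-44 - 20) + 53) = 20 - 5*(-64 + 53) = 20 - 5*(-11) = 20 + 55 = 75)
J = -1311 (J = -57*(19 + 4) = -57*23 = -1311)
((-41 - (5 - 1)*3) + J)*B = ((-41 - (5 - 1)*3) - 1311)*75 = ((-41 - 4*3) - 1311)*75 = ((-41 - 1*12) - 1311)*75 = ((-41 - 12) - 1311)*75 = (-53 - 1311)*75 = -1364*75 = -102300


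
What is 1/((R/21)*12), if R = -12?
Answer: -7/48 ≈ -0.14583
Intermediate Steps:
1/((R/21)*12) = 1/((-12/21)*12) = 1/(((1/21)*(-12))*12) = 1/(-4/7*12) = 1/(-48/7) = -7/48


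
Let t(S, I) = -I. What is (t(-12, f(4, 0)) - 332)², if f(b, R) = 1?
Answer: 110889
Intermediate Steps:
(t(-12, f(4, 0)) - 332)² = (-1*1 - 332)² = (-1 - 332)² = (-333)² = 110889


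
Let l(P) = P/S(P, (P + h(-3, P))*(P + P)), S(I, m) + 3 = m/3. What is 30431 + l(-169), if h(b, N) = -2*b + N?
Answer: 3414570710/112207 ≈ 30431.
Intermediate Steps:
h(b, N) = N - 2*b
S(I, m) = -3 + m/3
l(P) = P/(-3 + 2*P*(6 + 2*P)/3) (l(P) = P/(-3 + ((P + (P - 2*(-3)))*(P + P))/3) = P/(-3 + ((P + (P + 6))*(2*P))/3) = P/(-3 + ((P + (6 + P))*(2*P))/3) = P/(-3 + ((6 + 2*P)*(2*P))/3) = P/(-3 + (2*P*(6 + 2*P))/3) = P/(-3 + 2*P*(6 + 2*P)/3))
30431 + l(-169) = 30431 + 3*(-169)/(-9 + 4*(-169)*(3 - 169)) = 30431 + 3*(-169)/(-9 + 4*(-169)*(-166)) = 30431 + 3*(-169)/(-9 + 112216) = 30431 + 3*(-169)/112207 = 30431 + 3*(-169)*(1/112207) = 30431 - 507/112207 = 3414570710/112207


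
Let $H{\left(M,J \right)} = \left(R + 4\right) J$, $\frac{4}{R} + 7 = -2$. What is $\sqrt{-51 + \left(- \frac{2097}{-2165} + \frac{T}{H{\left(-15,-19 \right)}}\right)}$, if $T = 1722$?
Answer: $\frac{7 i \sqrt{41727056055}}{164540} \approx 8.6903 i$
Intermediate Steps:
$R = - \frac{4}{9}$ ($R = \frac{4}{-7 - 2} = \frac{4}{-9} = 4 \left(- \frac{1}{9}\right) = - \frac{4}{9} \approx -0.44444$)
$H{\left(M,J \right)} = \frac{32 J}{9}$ ($H{\left(M,J \right)} = \left(- \frac{4}{9} + 4\right) J = \frac{32 J}{9}$)
$\sqrt{-51 + \left(- \frac{2097}{-2165} + \frac{T}{H{\left(-15,-19 \right)}}\right)} = \sqrt{-51 + \left(- \frac{2097}{-2165} + \frac{1722}{\frac{32}{9} \left(-19\right)}\right)} = \sqrt{-51 + \left(\left(-2097\right) \left(- \frac{1}{2165}\right) + \frac{1722}{- \frac{608}{9}}\right)} = \sqrt{-51 + \left(\frac{2097}{2165} + 1722 \left(- \frac{9}{608}\right)\right)} = \sqrt{-51 + \left(\frac{2097}{2165} - \frac{7749}{304}\right)} = \sqrt{-51 - \frac{16139097}{658160}} = \sqrt{- \frac{49705257}{658160}} = \frac{7 i \sqrt{41727056055}}{164540}$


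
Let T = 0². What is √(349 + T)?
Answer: √349 ≈ 18.682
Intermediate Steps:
T = 0
√(349 + T) = √(349 + 0) = √349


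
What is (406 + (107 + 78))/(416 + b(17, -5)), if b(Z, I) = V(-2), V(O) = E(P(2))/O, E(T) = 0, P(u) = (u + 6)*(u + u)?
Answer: 591/416 ≈ 1.4207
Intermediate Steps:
P(u) = 2*u*(6 + u) (P(u) = (6 + u)*(2*u) = 2*u*(6 + u))
V(O) = 0 (V(O) = 0/O = 0)
b(Z, I) = 0
(406 + (107 + 78))/(416 + b(17, -5)) = (406 + (107 + 78))/(416 + 0) = (406 + 185)/416 = (1/416)*591 = 591/416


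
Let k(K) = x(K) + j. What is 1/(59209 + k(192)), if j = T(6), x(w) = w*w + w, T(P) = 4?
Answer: 1/96269 ≈ 1.0388e-5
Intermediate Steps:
x(w) = w + w² (x(w) = w² + w = w + w²)
j = 4
k(K) = 4 + K*(1 + K) (k(K) = K*(1 + K) + 4 = 4 + K*(1 + K))
1/(59209 + k(192)) = 1/(59209 + (4 + 192*(1 + 192))) = 1/(59209 + (4 + 192*193)) = 1/(59209 + (4 + 37056)) = 1/(59209 + 37060) = 1/96269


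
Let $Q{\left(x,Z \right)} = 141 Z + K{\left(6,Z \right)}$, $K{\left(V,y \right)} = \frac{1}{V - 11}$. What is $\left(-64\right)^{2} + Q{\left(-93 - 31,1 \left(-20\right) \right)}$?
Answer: $\frac{6379}{5} \approx 1275.8$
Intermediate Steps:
$K{\left(V,y \right)} = \frac{1}{-11 + V}$
$Q{\left(x,Z \right)} = - \frac{1}{5} + 141 Z$ ($Q{\left(x,Z \right)} = 141 Z + \frac{1}{-11 + 6} = 141 Z + \frac{1}{-5} = 141 Z - \frac{1}{5} = - \frac{1}{5} + 141 Z$)
$\left(-64\right)^{2} + Q{\left(-93 - 31,1 \left(-20\right) \right)} = \left(-64\right)^{2} + \left(- \frac{1}{5} + 141 \cdot 1 \left(-20\right)\right) = 4096 + \left(- \frac{1}{5} + 141 \left(-20\right)\right) = 4096 - \frac{14101}{5} = \frac{6379}{5}$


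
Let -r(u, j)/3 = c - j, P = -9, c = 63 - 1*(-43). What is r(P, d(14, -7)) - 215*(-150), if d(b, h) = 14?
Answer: 31974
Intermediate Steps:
c = 106 (c = 63 + 43 = 106)
r(u, j) = -318 + 3*j (r(u, j) = -3*(106 - j) = -318 + 3*j)
r(P, d(14, -7)) - 215*(-150) = (-318 + 3*14) - 215*(-150) = (-318 + 42) - 1*(-32250) = -276 + 32250 = 31974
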